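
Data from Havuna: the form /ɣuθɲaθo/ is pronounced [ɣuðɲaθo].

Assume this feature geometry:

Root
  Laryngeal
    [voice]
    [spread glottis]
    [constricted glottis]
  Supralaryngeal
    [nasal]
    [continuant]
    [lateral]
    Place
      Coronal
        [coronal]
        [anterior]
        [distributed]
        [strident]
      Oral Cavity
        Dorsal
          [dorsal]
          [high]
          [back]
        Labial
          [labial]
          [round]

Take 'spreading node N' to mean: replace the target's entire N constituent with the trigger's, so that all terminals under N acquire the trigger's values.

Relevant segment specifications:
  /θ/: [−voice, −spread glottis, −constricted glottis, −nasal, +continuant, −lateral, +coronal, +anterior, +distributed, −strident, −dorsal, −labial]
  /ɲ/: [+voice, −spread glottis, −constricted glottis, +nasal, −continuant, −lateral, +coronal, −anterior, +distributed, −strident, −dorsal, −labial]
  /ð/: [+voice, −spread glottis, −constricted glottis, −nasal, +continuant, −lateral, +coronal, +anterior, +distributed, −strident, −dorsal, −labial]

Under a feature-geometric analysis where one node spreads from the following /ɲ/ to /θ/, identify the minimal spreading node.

[voice]

The alternation /θ/ → [ð] changes [voice] and nothing else.
Since just one terminal is affected and it takes /ɲ/'s value, spreading the terminal [voice] alone is sufficient and minimal.
[continuant], [nasal] stay as in /θ/ although /ɲ/ differs there, so no node dominating them spread; among the remaining candidates [voice] is the lowest that derives the output.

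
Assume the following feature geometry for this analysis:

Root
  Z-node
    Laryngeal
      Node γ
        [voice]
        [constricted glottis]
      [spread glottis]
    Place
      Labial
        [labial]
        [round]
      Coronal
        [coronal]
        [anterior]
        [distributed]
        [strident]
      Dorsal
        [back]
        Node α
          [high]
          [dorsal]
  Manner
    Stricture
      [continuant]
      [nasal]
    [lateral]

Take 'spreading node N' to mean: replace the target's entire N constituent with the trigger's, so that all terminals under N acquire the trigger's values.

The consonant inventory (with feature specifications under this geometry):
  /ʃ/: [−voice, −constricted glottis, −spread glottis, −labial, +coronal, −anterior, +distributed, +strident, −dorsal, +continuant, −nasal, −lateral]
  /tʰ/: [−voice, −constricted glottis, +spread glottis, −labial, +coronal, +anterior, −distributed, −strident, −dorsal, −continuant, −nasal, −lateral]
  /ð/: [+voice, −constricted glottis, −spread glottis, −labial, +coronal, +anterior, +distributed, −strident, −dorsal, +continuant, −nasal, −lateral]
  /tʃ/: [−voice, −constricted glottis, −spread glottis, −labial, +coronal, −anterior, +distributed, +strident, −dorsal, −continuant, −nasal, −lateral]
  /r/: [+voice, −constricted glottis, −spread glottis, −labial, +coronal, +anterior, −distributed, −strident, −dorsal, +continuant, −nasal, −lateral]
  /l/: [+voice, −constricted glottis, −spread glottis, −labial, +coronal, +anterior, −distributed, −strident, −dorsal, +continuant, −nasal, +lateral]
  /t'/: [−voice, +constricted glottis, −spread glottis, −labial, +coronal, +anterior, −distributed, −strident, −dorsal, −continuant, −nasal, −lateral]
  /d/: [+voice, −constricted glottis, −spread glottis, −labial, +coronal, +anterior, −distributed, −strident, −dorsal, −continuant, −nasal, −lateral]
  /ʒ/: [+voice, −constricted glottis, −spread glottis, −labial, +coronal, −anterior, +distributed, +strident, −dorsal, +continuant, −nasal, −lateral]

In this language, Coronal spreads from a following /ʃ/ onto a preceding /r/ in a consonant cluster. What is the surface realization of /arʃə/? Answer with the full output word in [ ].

[aʒʃə]

Coronal immediately or transitively dominates [coronal], [anterior], [distributed], [strident].
After delinking /r/'s Coronal and linking /ʃ/'s, the affected terminals become [+coronal], [−anterior], [+distributed], [+strident]; [voice], [constricted glottis], [spread glottis], … (outside Coronal) are retained from /r/.
This feature bundle is that of [ʒ], so /arʃə/ surfaces as [aʒʃə].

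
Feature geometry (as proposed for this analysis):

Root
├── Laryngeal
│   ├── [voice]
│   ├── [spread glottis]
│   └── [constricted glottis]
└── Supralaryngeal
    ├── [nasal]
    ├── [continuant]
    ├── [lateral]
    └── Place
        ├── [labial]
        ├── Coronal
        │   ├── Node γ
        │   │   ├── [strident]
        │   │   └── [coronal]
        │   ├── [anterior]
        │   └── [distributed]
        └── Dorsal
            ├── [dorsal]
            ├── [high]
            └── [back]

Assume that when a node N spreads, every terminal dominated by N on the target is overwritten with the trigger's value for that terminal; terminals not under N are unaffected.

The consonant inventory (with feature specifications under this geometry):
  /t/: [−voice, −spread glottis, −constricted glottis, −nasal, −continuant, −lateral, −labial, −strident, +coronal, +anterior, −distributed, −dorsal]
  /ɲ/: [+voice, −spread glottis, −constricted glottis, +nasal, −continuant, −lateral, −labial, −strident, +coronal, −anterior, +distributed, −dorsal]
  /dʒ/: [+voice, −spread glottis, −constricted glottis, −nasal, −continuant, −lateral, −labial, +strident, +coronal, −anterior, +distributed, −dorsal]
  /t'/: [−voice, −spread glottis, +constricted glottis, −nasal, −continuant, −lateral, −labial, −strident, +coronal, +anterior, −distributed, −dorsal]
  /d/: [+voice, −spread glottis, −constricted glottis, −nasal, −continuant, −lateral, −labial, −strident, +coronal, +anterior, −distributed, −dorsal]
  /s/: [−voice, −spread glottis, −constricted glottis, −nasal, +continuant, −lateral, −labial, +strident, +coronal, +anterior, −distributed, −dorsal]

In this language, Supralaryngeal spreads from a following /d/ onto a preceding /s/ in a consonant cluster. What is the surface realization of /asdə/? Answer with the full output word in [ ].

[atdə]

Supralaryngeal immediately or transitively dominates [nasal], [continuant], [lateral], [labial], [strident], [coronal], [anterior], [distributed], [dorsal], [high], [back].
The target acquires /d/'s values for everything under Supralaryngeal — [−nasal], [−continuant], [−lateral], [−labial], [−strident], [+coronal], [+anterior], [−distributed], [−dorsal] — while keeping its own [voice], [spread glottis], [constricted glottis].
The resulting bundle matches /t/ in the inventory; substituting it for /s/ gives [atdə].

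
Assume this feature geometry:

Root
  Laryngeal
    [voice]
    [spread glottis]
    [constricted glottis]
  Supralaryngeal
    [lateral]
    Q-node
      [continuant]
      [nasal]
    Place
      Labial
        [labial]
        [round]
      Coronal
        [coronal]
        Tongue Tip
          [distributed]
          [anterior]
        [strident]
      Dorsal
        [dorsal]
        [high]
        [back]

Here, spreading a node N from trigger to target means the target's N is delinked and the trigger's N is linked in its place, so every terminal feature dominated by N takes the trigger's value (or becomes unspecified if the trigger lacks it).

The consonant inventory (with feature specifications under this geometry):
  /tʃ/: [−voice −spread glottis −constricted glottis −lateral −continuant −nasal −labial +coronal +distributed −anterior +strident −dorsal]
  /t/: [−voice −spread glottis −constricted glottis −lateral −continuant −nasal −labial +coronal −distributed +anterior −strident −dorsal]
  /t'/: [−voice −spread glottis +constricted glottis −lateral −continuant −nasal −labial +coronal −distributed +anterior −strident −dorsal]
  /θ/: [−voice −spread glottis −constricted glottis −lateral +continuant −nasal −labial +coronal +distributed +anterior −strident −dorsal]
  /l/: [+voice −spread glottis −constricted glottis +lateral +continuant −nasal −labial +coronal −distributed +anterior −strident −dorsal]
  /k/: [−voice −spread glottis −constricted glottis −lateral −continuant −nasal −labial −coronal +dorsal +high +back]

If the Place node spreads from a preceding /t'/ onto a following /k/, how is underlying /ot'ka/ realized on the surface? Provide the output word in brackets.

Terminals under Place in this geometry: [labial], [round], [coronal], [distributed], [anterior], [strident], [dorsal], [high], [back].
The target acquires /t'/'s values for everything under Place — [−labial], [+coronal], [−distributed], [+anterior], [−strident], [−dorsal] — while keeping its own [voice], [spread glottis], [constricted glottis], ….
This feature bundle is that of [t], so /ot'ka/ surfaces as [ot'ta].

[ot'ta]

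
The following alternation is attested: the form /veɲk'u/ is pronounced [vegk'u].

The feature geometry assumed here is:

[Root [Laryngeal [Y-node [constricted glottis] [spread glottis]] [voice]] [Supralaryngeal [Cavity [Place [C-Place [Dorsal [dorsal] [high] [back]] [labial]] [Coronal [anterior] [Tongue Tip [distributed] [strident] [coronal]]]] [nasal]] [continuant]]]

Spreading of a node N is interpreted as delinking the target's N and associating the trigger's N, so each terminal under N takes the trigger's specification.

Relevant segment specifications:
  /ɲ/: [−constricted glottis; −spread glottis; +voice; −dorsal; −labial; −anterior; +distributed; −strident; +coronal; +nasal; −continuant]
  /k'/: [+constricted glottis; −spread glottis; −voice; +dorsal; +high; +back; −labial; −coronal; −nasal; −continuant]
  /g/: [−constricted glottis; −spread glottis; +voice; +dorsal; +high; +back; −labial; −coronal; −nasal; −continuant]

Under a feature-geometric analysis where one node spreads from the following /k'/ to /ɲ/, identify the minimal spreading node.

Comparing /ɲ/ with its surface form [g], the features that change are [nasal], [coronal], [anterior], [distributed], [strident], [dorsal], [high], [back].
In this geometry the lowest node dominating all of them is Cavity: every daughter of Cavity dominates only a proper subset, so no lower node suffices.
If Cavity spreads, every terminal under it takes /k'/'s value, producing [g] as observed.
Features on which the two segments disagree outside Cavity, such as [voice], [constricted glottis], are unchanged — nothing dominating them spread, and Cavity is the minimal sufficient constituent.

Cavity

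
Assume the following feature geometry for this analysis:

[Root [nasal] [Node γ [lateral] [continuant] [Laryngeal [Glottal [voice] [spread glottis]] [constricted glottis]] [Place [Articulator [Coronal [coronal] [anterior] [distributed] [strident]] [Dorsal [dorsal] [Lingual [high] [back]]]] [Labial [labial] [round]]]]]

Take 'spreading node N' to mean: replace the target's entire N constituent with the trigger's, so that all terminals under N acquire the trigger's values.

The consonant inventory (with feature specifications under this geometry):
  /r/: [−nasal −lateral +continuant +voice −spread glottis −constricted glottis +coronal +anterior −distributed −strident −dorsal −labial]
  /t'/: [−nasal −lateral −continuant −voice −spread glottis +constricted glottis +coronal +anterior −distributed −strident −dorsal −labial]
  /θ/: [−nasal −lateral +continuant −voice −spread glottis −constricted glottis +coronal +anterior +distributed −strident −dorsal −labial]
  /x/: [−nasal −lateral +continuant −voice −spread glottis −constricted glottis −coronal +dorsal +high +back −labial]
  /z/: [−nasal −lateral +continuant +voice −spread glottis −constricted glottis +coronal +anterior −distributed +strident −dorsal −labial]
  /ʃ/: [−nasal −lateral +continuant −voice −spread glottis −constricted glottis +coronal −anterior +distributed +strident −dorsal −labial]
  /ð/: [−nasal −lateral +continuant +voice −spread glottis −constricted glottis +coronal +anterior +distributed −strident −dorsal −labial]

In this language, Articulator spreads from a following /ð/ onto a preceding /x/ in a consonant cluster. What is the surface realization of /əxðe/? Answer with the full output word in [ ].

The Articulator node dominates the terminals [coronal], [anterior], [distributed], [strident], [dorsal], [high], [back].
The target acquires /ð/'s values for everything under Articulator — [+coronal], [+anterior], [+distributed], [−strident], [−dorsal] — while keeping its own [nasal], [lateral], [continuant], ….
The resulting bundle matches /θ/ in the inventory; substituting it for /x/ gives [əθðe].

[əθðe]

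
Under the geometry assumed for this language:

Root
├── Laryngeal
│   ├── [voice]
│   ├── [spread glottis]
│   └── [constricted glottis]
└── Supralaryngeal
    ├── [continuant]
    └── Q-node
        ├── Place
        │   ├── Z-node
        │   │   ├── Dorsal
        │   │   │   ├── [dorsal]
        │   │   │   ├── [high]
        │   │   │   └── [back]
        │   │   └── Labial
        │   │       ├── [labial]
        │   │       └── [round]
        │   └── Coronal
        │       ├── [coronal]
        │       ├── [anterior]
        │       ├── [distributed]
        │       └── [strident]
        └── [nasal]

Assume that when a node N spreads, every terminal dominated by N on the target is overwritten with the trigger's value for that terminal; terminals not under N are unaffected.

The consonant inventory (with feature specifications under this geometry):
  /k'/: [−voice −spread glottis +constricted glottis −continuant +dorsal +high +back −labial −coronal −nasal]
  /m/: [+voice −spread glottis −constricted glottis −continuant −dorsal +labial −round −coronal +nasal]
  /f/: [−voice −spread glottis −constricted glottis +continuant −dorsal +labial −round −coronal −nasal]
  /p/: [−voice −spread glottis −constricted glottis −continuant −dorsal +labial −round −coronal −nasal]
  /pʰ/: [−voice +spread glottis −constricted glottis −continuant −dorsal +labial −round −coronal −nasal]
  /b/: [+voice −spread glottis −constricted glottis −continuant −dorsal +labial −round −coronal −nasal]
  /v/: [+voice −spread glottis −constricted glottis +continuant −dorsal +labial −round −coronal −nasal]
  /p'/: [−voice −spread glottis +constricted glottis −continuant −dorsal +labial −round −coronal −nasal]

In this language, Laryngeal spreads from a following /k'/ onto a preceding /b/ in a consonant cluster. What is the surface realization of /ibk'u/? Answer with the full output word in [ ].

[ip'k'u]

Laryngeal immediately or transitively dominates [voice], [spread glottis], [constricted glottis].
Spreading Laryngeal from /k'/ onto /b/ replaces those values with /k'/'s: [−voice], [−spread glottis], [+constricted glottis]. Features outside Laryngeal ([continuant], [dorsal], [labial], …) stay as in /b/.
This feature bundle is that of [p'], so /ibk'u/ surfaces as [ip'k'u].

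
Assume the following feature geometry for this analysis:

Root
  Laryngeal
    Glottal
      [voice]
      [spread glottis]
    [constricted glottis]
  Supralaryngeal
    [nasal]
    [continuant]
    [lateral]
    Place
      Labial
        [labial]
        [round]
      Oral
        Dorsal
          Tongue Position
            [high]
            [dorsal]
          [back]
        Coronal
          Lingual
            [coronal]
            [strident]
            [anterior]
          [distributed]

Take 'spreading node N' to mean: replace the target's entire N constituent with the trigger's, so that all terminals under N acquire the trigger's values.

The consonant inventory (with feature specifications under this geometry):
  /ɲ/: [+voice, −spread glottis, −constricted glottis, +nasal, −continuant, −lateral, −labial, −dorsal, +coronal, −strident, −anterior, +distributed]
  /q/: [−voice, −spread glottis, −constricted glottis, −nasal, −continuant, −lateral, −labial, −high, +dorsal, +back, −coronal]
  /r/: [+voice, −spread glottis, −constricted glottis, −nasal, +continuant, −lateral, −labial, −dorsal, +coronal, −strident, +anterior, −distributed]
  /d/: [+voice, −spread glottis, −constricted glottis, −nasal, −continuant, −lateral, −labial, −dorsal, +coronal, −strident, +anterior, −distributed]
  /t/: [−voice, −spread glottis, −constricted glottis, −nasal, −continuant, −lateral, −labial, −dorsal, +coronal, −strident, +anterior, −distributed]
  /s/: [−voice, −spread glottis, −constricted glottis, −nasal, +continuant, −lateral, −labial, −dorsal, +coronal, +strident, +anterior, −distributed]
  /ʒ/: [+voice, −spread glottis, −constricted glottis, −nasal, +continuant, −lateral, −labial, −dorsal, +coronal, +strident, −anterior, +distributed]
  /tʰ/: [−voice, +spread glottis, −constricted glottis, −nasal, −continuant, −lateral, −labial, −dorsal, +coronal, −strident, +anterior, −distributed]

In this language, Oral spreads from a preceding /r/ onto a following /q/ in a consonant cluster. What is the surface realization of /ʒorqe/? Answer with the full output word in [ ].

Oral immediately or transitively dominates [high], [dorsal], [back], [coronal], [strident], [anterior], [distributed].
Spreading Oral from /r/ onto /q/ replaces those values with /r/'s: [−dorsal], [+coronal], [−strident], [+anterior], [−distributed]. Features outside Oral ([voice], [spread glottis], [constricted glottis], …) stay as in /q/.
The resulting bundle matches /t/ in the inventory; substituting it for /q/ gives [ʒorte].

[ʒorte]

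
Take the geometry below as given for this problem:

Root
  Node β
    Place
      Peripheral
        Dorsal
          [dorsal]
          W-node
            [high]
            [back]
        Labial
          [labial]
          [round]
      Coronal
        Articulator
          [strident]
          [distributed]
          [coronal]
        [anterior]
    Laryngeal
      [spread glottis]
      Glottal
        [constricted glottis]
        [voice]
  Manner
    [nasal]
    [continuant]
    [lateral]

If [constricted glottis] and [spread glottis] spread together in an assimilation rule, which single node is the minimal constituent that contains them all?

[constricted glottis]: Root > Node β > Laryngeal > Glottal > [constricted glottis].
[spread glottis]: Root > Node β > Laryngeal > [spread glottis].
The listed terminals split across distinct daughters of Laryngeal, so Laryngeal itself is the smallest node containing them all.

Laryngeal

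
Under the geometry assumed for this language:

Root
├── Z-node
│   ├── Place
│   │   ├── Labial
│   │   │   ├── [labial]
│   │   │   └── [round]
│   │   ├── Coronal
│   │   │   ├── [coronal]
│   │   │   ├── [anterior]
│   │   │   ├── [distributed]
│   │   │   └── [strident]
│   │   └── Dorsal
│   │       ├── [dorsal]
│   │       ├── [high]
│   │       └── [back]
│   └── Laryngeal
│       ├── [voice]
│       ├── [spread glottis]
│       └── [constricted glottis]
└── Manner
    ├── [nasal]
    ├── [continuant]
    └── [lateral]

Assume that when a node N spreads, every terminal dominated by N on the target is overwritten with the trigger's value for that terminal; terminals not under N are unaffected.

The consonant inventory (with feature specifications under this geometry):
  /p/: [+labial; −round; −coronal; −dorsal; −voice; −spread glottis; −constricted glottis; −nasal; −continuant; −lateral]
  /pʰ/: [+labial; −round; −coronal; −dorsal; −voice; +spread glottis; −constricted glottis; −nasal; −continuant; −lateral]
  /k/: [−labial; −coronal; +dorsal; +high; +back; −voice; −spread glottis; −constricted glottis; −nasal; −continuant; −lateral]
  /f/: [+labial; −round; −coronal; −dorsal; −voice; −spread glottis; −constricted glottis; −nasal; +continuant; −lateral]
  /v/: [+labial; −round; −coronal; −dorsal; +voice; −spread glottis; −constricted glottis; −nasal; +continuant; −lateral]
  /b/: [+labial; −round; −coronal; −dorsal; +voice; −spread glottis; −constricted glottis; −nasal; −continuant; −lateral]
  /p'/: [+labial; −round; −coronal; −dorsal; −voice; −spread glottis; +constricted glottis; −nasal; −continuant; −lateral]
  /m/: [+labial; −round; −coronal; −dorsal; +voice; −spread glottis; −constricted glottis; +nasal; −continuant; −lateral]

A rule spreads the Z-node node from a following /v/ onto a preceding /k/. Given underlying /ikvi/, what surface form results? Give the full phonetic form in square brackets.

The Z-node node dominates the terminals [labial], [round], [coronal], [anterior], [distributed], [strident], [dorsal], [high], [back], [voice], [spread glottis], [constricted glottis].
After delinking /k/'s Z-node and linking /v/'s, the affected terminals become [+labial], [−round], [−coronal], [−dorsal], [+voice], [−spread glottis], [−constricted glottis]; [nasal], [continuant], [lateral] (outside Z-node) are retained from /k/.
Among the inventory, only /b/ has exactly this specification, giving the surface form [ibvi].

[ibvi]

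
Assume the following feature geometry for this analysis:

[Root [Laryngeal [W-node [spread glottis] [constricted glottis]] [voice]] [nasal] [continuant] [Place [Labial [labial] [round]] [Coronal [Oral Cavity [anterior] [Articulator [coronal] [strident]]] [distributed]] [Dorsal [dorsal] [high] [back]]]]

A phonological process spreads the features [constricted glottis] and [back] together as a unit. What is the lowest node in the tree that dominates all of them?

[constricted glottis]: Root > Laryngeal > W-node > [constricted glottis].
[back]: Root > Place > Dorsal > [back].
Root is the lowest common ancestor — every listed feature sits under it, and no single subconstituent of Root covers them all.

Root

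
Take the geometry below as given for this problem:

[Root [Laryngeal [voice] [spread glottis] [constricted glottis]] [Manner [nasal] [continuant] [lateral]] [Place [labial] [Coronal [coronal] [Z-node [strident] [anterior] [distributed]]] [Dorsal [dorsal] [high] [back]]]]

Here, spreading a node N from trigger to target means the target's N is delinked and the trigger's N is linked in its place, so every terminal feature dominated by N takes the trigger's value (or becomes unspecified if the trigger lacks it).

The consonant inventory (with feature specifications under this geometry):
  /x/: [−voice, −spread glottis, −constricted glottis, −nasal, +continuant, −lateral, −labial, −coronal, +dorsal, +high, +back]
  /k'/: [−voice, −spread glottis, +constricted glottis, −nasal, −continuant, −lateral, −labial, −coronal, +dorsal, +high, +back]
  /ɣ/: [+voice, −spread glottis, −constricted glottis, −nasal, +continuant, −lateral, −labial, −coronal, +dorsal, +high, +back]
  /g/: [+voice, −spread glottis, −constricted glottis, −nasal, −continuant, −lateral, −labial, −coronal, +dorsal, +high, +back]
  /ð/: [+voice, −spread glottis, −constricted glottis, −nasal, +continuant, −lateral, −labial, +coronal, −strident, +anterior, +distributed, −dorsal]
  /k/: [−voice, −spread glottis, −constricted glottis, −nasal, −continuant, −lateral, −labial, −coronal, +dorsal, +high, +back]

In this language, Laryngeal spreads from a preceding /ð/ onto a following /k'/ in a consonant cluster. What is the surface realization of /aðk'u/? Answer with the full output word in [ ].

[aðgu]

The Laryngeal node dominates the terminals [voice], [spread glottis], [constricted glottis].
The target acquires /ð/'s values for everything under Laryngeal — [+voice], [−spread glottis], [−constricted glottis] — while keeping its own [nasal], [continuant], [lateral], ….
Among the inventory, only /g/ has exactly this specification, giving the surface form [aðgu].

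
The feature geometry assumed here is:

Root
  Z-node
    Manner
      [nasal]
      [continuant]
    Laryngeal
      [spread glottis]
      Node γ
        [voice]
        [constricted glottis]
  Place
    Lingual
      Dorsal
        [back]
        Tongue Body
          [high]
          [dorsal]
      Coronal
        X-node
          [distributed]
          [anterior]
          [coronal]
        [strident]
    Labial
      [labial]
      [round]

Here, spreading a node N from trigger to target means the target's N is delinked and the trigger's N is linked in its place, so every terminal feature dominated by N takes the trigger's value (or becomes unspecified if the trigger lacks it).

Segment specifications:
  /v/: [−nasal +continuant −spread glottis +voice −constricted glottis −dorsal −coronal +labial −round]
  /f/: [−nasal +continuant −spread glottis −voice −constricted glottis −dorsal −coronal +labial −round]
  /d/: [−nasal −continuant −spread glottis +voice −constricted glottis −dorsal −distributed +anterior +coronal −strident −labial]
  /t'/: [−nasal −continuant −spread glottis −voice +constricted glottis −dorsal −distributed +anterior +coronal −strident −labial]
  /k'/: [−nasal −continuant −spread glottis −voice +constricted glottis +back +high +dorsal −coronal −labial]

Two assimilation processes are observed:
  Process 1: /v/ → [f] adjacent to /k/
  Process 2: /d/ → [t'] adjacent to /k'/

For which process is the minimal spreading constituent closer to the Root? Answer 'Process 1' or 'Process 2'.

Process 2

Process 1: the feature that changes is [voice]; the minimal node is [voice] (depth 4).
Process 2 alters [voice], [constricted glottis]; the lowest common ancestor is Node γ (depth 3 from Root).
Node γ (depth 3) sits above [voice] (depth 4), making Process 2 the one with the higher spreading node.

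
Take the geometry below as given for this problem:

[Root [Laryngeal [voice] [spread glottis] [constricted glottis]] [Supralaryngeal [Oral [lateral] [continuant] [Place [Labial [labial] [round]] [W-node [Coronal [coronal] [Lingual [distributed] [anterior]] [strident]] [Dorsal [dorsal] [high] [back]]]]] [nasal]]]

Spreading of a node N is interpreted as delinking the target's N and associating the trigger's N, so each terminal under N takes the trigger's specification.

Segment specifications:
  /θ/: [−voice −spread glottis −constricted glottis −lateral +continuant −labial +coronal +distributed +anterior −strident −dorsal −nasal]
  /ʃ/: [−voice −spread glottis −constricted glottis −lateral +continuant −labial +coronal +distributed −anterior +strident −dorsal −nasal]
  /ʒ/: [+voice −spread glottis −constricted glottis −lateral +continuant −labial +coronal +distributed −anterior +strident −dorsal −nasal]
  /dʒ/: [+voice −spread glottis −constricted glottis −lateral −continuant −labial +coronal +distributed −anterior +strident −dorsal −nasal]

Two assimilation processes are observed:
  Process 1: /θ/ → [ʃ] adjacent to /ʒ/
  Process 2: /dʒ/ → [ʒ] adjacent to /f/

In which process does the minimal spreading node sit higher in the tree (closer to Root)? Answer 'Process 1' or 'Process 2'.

Process 2

Process 1: the features that change are [anterior], [strident]; the minimal node is Coronal (depth 5).
Process 2: the feature that changes is [continuant]; the minimal node is [continuant] (depth 3).
[continuant] (depth 3) sits above Coronal (depth 5), making Process 2 the one with the higher spreading node.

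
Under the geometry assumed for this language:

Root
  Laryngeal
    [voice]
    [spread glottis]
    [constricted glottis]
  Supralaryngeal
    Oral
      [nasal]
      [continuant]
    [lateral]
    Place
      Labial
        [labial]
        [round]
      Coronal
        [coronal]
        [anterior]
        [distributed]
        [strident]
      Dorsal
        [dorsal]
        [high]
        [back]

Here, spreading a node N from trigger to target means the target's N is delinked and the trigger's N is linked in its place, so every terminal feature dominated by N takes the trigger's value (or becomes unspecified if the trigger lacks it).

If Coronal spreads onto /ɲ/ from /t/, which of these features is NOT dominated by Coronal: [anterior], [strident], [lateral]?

Coronal dominates exactly [coronal], [anterior], [distributed], [strident].
Of the listed options, [anterior], [strident] are among these and would be overwritten by spreading Coronal.
[lateral] attaches under Supralaryngeal, not under Coronal, so /ɲ/ retains its own value for [lateral].

[lateral]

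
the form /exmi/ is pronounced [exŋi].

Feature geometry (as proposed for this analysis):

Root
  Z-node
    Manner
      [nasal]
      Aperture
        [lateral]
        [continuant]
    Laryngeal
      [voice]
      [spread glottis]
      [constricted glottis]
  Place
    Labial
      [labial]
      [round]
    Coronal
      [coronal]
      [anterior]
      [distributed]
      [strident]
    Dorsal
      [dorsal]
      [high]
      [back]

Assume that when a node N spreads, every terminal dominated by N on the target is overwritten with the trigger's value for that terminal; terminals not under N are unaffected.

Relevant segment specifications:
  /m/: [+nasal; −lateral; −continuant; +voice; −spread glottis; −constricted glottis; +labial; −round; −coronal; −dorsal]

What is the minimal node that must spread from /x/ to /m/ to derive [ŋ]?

Place

Feature comparison: [labial], [round], [dorsal], [high], [back] differ between /m/ and [ŋ]; the remaining terminals match.
In this geometry the lowest node dominating all of them is Place: every daughter of Place dominates only a proper subset, so no lower node suffices.
Delinking /m/'s Place and associating /x/'s Place gives precisely the feature bundle of [ŋ].
[continuant], [voice] — on which /x/ differs from /m/ — are unchanged, so Root cannot have spread; the constituent is no larger than Place.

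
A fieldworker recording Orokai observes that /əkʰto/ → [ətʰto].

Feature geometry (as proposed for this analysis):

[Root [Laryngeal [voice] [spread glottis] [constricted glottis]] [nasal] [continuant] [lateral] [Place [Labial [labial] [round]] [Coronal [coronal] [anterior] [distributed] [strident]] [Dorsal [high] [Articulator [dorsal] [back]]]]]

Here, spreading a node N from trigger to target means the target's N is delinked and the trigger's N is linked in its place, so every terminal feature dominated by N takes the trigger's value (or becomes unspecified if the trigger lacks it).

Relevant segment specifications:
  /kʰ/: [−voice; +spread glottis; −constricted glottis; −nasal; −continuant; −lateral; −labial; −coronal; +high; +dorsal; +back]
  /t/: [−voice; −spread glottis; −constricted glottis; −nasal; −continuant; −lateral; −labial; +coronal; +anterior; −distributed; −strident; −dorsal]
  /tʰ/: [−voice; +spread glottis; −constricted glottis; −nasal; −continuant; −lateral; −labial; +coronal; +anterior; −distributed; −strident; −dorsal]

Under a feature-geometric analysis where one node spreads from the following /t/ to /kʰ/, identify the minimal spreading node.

Place

/kʰ/ and [tʰ] differ in [coronal], [anterior], [distributed], [strident], [dorsal], [high], [back]; every other specified feature is identical.
In this geometry the lowest node dominating all of them is Place: every daughter of Place dominates only a proper subset, so no lower node suffices.
Spreading Place from /t/ overwrites each of those terminals with /t/'s values, yielding exactly [tʰ].
Since [spread glottis] is preserved even though /t/ disagrees there, no node above Place spread.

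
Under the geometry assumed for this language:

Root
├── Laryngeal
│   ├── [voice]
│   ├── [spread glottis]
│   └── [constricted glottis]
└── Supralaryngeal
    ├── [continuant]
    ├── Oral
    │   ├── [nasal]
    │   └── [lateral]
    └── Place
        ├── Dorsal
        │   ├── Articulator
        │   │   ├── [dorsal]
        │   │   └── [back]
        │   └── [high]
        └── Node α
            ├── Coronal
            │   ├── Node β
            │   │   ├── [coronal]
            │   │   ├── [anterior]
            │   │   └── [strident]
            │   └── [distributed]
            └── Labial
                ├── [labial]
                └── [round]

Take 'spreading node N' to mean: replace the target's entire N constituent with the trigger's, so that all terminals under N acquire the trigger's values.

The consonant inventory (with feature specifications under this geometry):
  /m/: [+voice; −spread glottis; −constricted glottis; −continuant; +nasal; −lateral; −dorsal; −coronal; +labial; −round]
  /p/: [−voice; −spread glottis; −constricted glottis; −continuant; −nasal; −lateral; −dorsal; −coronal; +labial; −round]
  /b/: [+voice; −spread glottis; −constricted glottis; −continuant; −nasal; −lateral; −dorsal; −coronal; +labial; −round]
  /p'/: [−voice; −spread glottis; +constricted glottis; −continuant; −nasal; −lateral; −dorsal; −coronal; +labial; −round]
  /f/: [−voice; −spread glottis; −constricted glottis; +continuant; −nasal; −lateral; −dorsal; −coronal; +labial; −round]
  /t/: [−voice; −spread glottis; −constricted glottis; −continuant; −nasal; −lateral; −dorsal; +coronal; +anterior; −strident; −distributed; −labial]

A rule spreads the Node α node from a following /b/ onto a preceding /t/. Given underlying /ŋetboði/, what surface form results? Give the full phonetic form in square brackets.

Node α immediately or transitively dominates [coronal], [anterior], [strident], [distributed], [labial], [round].
After delinking /t/'s Node α and linking /b/'s, the affected terminals become [−coronal], [+labial], [−round]; [voice], [spread glottis], [constricted glottis], … (outside Node α) are retained from /t/.
The resulting bundle matches /p/ in the inventory; substituting it for /t/ gives [ŋepboði].

[ŋepboði]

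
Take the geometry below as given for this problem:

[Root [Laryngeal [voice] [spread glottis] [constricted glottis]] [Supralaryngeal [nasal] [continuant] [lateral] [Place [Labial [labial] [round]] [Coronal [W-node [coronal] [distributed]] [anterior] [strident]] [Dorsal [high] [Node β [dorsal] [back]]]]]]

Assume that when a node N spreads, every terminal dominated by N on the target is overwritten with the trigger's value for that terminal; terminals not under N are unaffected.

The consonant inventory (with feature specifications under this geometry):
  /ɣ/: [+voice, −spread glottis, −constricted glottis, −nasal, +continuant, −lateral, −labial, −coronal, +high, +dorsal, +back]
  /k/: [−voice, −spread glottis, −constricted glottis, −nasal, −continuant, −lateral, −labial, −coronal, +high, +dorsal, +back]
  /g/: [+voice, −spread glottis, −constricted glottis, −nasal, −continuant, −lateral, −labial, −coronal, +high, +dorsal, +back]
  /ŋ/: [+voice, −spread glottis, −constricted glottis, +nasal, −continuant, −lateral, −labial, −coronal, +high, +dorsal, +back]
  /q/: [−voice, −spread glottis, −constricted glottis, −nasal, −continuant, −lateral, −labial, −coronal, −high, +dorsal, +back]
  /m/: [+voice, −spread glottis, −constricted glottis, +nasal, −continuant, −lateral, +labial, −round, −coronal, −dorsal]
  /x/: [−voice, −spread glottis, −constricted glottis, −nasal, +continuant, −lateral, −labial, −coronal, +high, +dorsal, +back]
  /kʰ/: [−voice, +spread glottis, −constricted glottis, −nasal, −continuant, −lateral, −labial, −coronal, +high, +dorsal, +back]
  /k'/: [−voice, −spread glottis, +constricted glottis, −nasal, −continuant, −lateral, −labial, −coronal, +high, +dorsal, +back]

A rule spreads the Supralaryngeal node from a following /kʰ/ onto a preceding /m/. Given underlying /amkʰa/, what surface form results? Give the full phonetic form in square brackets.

Supralaryngeal immediately or transitively dominates [nasal], [continuant], [lateral], [labial], [round], [coronal], [distributed], [anterior], [strident], [high], [dorsal], [back].
The target acquires /kʰ/'s values for everything under Supralaryngeal — [−nasal], [−continuant], [−lateral], [−labial], [−coronal], [+high], [+dorsal], [+back] — while keeping its own [voice], [spread glottis], [constricted glottis].
Among the inventory, only /g/ has exactly this specification, giving the surface form [agkʰa].

[agkʰa]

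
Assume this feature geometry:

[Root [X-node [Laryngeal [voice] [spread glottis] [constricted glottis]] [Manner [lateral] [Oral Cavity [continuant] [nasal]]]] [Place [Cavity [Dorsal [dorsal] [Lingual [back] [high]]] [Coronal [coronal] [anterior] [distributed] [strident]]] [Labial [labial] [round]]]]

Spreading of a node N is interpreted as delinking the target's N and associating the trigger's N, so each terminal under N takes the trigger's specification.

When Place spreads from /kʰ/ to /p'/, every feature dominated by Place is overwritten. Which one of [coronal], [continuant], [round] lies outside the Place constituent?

Under this geometry, Place contains [dorsal], [back], [high], [coronal], [anterior], [distributed], [strident], [labial], [round].
[round], [coronal] all lie under Place, so they are overwritten when Place spreads.
But [continuant] is a dependent of Oral Cavity, outside Place; it is therefore untouched by the spreading.

[continuant]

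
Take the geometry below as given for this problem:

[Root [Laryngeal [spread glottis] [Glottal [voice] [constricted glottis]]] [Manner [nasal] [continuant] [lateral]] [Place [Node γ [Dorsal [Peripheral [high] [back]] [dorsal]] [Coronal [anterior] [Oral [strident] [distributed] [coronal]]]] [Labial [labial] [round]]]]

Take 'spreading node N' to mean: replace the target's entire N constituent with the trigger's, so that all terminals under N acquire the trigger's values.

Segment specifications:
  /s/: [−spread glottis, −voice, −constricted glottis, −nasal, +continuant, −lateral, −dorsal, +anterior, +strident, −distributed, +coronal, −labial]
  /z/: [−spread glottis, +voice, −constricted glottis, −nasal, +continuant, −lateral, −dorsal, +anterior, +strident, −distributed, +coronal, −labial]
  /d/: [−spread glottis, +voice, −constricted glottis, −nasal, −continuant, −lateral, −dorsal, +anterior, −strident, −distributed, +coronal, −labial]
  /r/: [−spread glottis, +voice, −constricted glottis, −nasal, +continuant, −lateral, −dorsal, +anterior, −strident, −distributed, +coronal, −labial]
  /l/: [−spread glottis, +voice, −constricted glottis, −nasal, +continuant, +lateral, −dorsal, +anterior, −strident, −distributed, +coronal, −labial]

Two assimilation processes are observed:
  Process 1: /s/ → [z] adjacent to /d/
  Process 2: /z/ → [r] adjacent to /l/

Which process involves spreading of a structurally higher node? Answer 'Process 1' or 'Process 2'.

Process 1 alters [voice]; the lowest dominating node is [voice] (depth 3 from Root).
Process 2: the feature that changes is [strident]; the minimal node is [strident] (depth 5).
[voice] (depth 3) sits above [strident] (depth 5), making Process 1 the one with the higher spreading node.

Process 1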